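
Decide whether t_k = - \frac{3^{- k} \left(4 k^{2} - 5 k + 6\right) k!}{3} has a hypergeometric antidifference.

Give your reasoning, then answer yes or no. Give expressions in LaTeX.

r(k) = (k + 1)*(-5*k + 4*(k + 1)**2 + 1)/(3*(4*k**2 - 5*k + 6)) after simplifying.
So A=k/3 + 1/3 and B=1, with C=k**2 - 5*k/4 + 3/2.
Solve (k/3 + 1/3)·f(k+1) − (1)·f(k) = k**2 - 5*k/4 + 3/2.
Degrees (1,0,2) ⇒ d ≤ 1.
A polynomial solution: f(k) = 3*(4*k - 1)/4.
Then R = B(k−1)f/C = 3*(4*k - 1)/(4*k**2 - 5*k + 6), so s_k = R(k)·t_k = -(4*k - 1)*factorial(k)/3**k.
Δs = -(4*k**2 - 5*k + 6)*factorial(k)/(3*3**k), as required.

Yes. s_k = - 3^{- k} \left(4 k - 1\right) k!.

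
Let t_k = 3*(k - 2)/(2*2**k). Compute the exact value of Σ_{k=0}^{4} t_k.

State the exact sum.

Σ = -27/8

Compute t_(k+1)/t_k: get (k - 1)/(2*(k - 2)).
A = 1/2, B = 1, C = k - 2.
Solve (1/2)·f(k+1) − (1)·f(k) = k - 2.
d = 1 from the (0,0,1) case.
Solve for f: f(k) = -2*(k - 1) (degree 1 ≤ 1).
Get s_k = R·t_k = 3*(1 - k)/2**k with R(k) = B(k−1)f(k)/C(k) = -2*(k - 1)/(k - 2).
Check: Δs_k = 3*(k - 2)/(2*2**k). ✓
Evaluate s at k=5 and k=0: -3/8 and 3; difference -27/8.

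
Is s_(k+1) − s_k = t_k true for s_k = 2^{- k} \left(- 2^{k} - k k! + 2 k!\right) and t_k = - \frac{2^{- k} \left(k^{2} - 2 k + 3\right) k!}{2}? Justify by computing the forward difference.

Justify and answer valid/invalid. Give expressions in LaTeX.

Valid — Δs_k = t_k.

s_(k+1) = (-2*2**k - k**2*factorial(k) + factorial(k))/(2*2**k)
s_(k+1) − s_k = -(k**2 - 2*k + 3)*factorial(k)/(2*2**k)
(s_(k+1) − s_k) − t_k = 0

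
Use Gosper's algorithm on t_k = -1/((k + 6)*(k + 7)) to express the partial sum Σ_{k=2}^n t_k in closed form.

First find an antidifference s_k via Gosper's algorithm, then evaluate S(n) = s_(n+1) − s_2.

r(k) = (k + 6)/(k + 8) after simplifying.
Normal form (A,B,C) = (k + 6, k + 8, 1).
Need (k + 6)·f(k+1) − (k + 7)·f(k) = 1.
d = 1 from the (1,1,0) case.
Match coefficients ⇒ f(k) = k/6.
Get s_k = R·t_k = -k/(6*k + 36) with R(k) = B(k−1)f(k)/C(k) = k*(k + 7)/6.
s_(k+1) − s_k = -1/(k**2 + 13*k + 42) = t_k.
Telescope: S(n) = s_(n+1) − s_(2) = (-n - 1)/(6*(n + 7)) − (-1/24) = (1 - n)/(8*(n + 7)).

S(n) = (1 - n)/(8*(n + 7))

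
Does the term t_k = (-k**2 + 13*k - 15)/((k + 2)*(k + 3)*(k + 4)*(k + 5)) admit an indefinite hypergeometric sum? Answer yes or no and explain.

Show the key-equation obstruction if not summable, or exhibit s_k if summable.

Yes. s_k = k*(-k**2 - k - 58)/(8*(k + 2)*(k + 3)*(k + 4)).

r(k) = (k + 2)*(-13*k + (k + 1)**2 + 2)/((k + 6)*(k**2 - 13*k + 15)) after simplifying.
So A=k + 2 and B=k + 6, with C=k**2 - 13*k + 15.
f must satisfy (k + 2)·f(k+1) − (k + 5)·f(k) = k**2 - 13*k + 15.
From deg A=1, deg B=1, deg C=2: d=3.
Solving with deg f ≤ 3: f(k) = k*(k**2 + k + 58)/8.
Certificate R = B(k−1)f/C = k*(k + 5)*(k**2 + k + 58)/(8*(k**2 - 13*k + 15)) gives s_k = k*(-k**2 - k - 58)/(8*(k + 2)*(k + 3)*(k + 4)).
s_(k+1) − s_k = (-k**2 + 13*k - 15)/(k**4 + 14*k**3 + 71*k**2 + 154*k + 120) = t_k.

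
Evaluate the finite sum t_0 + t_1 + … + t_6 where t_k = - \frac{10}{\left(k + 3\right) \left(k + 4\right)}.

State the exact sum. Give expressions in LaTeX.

Step 1: r(k) = (k + 3)/(k + 5).
Factor: A=k + 3; B=k + 5; C=1.
Solve (k + 3)·f(k+1) − (k + 4)·f(k) = 1.
Bound: deg f ≤ 1.
Match coefficients ⇒ f(k) = k/3.
Then R = B(k−1)f/C = k*(k + 4)/3, so s_k = R(k)·t_k = -10*k/(3*k + 9).
s_(k+1) − s_k = -10/(k**2 + 7*k + 12) = t_k.
Sum = s_(7) − s_(0); s_(7) = -7/3, s_(0) = 0 ⇒ -7/3.

Σ = -7/3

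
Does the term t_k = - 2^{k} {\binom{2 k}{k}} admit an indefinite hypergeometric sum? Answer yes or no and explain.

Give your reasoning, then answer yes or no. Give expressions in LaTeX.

r(k) = 4*(2*k + 1)/(k + 1) after simplifying.
A = 8*k + 4, B = k + 1, C = 1.
Key eq: (8*k + 4)·f(k+1) = (k)·f(k) + (1).
From deg A=1, deg B=1, deg C=0: d=-1.
Bound -1 < 0, so the key equation has no polynomial solution.

No — negative degree bound, so no certificate f.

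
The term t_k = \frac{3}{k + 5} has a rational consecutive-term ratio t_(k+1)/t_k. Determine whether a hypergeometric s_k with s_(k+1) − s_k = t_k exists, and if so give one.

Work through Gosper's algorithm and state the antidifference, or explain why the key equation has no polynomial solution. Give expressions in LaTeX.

Step 1: r(k) = (k + 5)/(k + 6).
Factor: A=k + 5; B=k + 6; C=1.
Solve (k + 5)·f(k+1) − (k + 5)·f(k) = 1.
From deg A=1, deg B=1, deg C=0: d=0.
Write f(k) = c0. Then LHS − RHS = -1, requiring -1 = 0: contradictory. No certificate.

none — t_k is not Gosper-summable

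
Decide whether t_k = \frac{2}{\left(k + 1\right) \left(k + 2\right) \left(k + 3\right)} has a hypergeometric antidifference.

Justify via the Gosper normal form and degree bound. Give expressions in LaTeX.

t_(k+1)/t_k = (k + 1)/(k + 4).
Gosper form: A/B · C(k+1)/C(k) with A=k + 1, B=k + 4, C=1.
Solve (k + 1)·f(k+1) − (k + 3)·f(k) = 1.
d = 2 from the (1,1,0) case.
A polynomial solution: f(k) = k*(k + 3)/4.
So s_k = (B(k−1)f/C)·t_k = (k*(k + 3)**2/4)·t_k = k*(k + 3)/(2*(k + 1)*(k + 2)).
s_(k+1) − s_k = 2/(k**3 + 6*k**2 + 11*k + 6) = t_k.

Yes. s_k = \frac{k \left(k + 3\right)}{2 \left(k + 1\right) \left(k + 2\right)}.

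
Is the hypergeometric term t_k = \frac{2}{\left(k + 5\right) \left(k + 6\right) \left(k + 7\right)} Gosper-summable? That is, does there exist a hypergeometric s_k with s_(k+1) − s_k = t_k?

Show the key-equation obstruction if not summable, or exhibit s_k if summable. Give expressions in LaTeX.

Yes. s_k = \frac{k \left(k + 11\right)}{30 \left(k + 5\right) \left(k + 6\right)}.

r(k) = (k + 5)/(k + 8) after simplifying.
A = k + 5, B = k + 8, C = 1.
Need (k + 5)·f(k+1) − (k + 7)·f(k) = 1.
Bound: deg f ≤ 2.
Solve for f: f(k) = k*(k + 11)/60 (degree 2 ≤ 2).
Get s_k = R·t_k = k*(k + 11)/(30*(k + 5)*(k + 6)) with R(k) = B(k−1)f(k)/C(k) = k*(k + 7)*(k + 11)/60.
Check: Δs_k = 2/(k**3 + 18*k**2 + 107*k + 210). ✓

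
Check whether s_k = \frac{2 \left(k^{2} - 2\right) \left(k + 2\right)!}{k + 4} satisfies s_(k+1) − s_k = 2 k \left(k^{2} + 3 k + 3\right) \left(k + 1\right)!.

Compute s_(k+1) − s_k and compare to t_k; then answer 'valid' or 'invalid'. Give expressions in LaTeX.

s_(k+1) = 2*(k**2 + 2*k - 1)*factorial(k + 3)/(k + 5)
s_(k+1) − s_k = 2*(k**4 + 8*k**3 + 20*k**2 + 19*k - 2)*factorial(k + 2)/((k + 4)*(k + 5))
(s_(k+1) − s_k) − t_k = -4*(k**4 + 7*k**3 + 14*k**2 + 12*k + 2)*factorial(k + 1)/((k + 4)*(k + 5))

Invalid: residual - \frac{4 \left(k^{4} + 7 k^{3} + 14 k^{2} + 12 k + 2\right) \left(k + 1\right)!}{\left(k + 4\right) \left(k + 5\right)} ≠ 0.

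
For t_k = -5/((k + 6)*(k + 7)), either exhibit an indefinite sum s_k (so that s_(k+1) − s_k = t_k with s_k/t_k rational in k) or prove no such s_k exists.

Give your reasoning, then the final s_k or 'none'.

t_(k+1)/t_k = (k + 6)/(k + 8).
Normal form (A,B,C) = (k + 6, k + 8, 1).
Need (k + 6)·f(k+1) − (k + 7)·f(k) = 1.
From deg A=1, deg B=1, deg C=0: d=1.
A polynomial solution: f(k) = k/6.
Then R = B(k−1)f/C = k*(k + 7)/6, so s_k = R(k)·t_k = -5*k/(6*k + 36).
Δs = -5/(k**2 + 13*k + 42), as required.

s_k = -5*k/(6*k + 36)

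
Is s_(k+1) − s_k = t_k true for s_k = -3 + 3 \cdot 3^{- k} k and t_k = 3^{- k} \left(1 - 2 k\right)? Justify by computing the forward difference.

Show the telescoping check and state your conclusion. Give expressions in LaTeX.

s_(k+1) = -3 + (k + 1)/3**k
s_(k+1) − s_k = (1 - 2*k)/3**k
(s_(k+1) − s_k) − t_k = 0

valid (s_(k+1) − s_k reduces to t_k)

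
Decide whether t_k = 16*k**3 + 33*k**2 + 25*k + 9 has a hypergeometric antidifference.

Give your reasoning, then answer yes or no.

Ratio r(k) = (16*k**3 + 81*k**2 + 139*k + 83)/(16*k**3 + 33*k**2 + 25*k + 9).
So A=1 and B=1, with C=k**3 + 33*k**2/16 + 25*k/16 + 9/16.
Solve (1)·f(k+1) − (1)·f(k) = k**3 + 33*k**2/16 + 25*k/16 + 9/16.
Degrees (0,0,3) ⇒ d ≤ 4.
Coefficient equations give f(k) = k*(4*k**3 + 3*k**2 + 2)/16.
So s_k = (B(k−1)f/C)·t_k = (k*(4*k**3 + 3*k**2 + 2)/(16*k**3 + 33*k**2 + 25*k + 9))·t_k = k*(4*k**3 + 3*k**2 + 2).
Δs = 16*k**3 + 33*k**2 + 25*k + 9, as required.

Yes. s_k = k*(4*k**3 + 3*k**2 + 2).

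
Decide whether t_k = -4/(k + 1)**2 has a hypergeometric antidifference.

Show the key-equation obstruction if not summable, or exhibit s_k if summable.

Compute t_(k+1)/t_k: get (k + 1)**2/(k + 2)**2.
Normal form (A,B,C) = (k**2 + 2*k + 1, k**2 + 4*k + 4, 1).
Solve (k**2 + 2*k + 1)·f(k+1) − (k**2 + 2*k + 1)·f(k) = 1.
From deg A=2, deg B=2, deg C=0: d=0.
f = c0 ⇒ A·f(k+1) − B(k−1)·f(k) − C = -1. The system {-1 = 0} is inconsistent; no antidifference.

No; the coefficient equations for f are inconsistent.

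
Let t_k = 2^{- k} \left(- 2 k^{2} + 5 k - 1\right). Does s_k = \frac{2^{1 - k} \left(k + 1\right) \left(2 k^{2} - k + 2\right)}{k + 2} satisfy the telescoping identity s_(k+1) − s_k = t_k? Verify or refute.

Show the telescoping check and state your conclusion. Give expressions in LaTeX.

s_(k+1) = (k + 2)*(-k + 2*(k + 1)**2 + 1)/(2**k*(k + 3))
s_(k+1) − s_k = k*(-2*k**3 - 3*k**2 + 15*k + 14)/(2**k*(k**2 + 5*k + 6))
(s_(k+1) − s_k) − t_k = (2*k**3 + 3*k**2 - 11*k + 6)/(2**k*(k**2 + 5*k + 6))

Invalid: residual \frac{2^{- k} \left(2 k^{3} + 3 k^{2} - 11 k + 6\right)}{k^{2} + 5 k + 6} ≠ 0.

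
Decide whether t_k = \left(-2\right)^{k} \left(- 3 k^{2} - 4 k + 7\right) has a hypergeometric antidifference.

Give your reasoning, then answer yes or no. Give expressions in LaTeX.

Ratio r(k) = 2*k*(-3*k - 10)/(3*k**2 + 4*k - 7).
Gosper form: A/B · C(k+1)/C(k) with A=-2, B=1, C=k**2 + 4*k/3 - 7/3.
Set up (-2)·f(k+1) − (1)·f(k) − (k**2 + 4*k/3 - 7/3) = 0.
deg f ≤ 2 (via 0,0,2).
A polynomial solution: f(k) = -(k**2 - 3)/3.
Then R = B(k−1)f/C = -(k**2 - 3)/((k - 1)*(3*k + 7)), so s_k = R(k)·t_k = (-2)**k*(k**2 - 3).
s_(k+1) − s_k = (-2)**k*(-3*k**2 - 4*k + 7) = t_k.

Yes. s_k = \left(-2\right)^{k} \left(k^{2} - 3\right).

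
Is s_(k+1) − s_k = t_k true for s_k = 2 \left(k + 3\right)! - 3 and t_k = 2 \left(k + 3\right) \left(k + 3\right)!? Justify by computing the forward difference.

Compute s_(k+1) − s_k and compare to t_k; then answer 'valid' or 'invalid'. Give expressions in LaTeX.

valid (s_(k+1) − s_k reduces to t_k)

s_(k+1) = 2*factorial(k + 4) - 3
s_(k+1) − s_k = 2*(k + 3)*factorial(k + 3)
(s_(k+1) − s_k) − t_k = 0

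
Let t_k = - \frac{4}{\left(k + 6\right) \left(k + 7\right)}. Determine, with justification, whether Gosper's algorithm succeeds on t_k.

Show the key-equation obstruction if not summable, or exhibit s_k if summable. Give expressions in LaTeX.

r(k) = (k + 6)/(k + 8) after simplifying.
Take A(k)=k + 6, B(k)=k + 8, C(k)=1.
Set up (k + 6)·f(k+1) − (k + 7)·f(k) − (1) = 0.
d = 1 from the (1,1,0) case.
Solve for f: f(k) = k/6 (degree 1 ≤ 1).
Certificate R = B(k−1)f/C = k*(k + 7)/6 gives s_k = -2*k/(3*k + 18).
Check: Δs_k = -4/(k**2 + 13*k + 42). ✓

Yes. s_k = - \frac{2 k}{3 k + 18}.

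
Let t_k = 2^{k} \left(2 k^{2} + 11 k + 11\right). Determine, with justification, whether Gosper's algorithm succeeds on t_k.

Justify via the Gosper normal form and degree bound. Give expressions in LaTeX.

Yes. s_k = 2^{k} \left(2 k^{2} + 3 k + 1\right).

Ratio r(k) = 2*(2*k**2 + 15*k + 24)/(2*k**2 + 11*k + 11).
Normal form (A,B,C) = (2, 1, k**2 + 11*k/2 + 11/2).
Key eq: (2)·f(k+1) = (1)·f(k) + (k**2 + 11*k/2 + 11/2).
Bound: deg f ≤ 2.
A polynomial solution: f(k) = (k + 1)*(2*k + 1)/2.
Certificate R = B(k−1)f/C = (k + 1)*(2*k + 1)/(2*k**2 + 11*k + 11) gives s_k = 2**k*(2*k**2 + 3*k + 1).
Check: Δs_k = 2**k*(2*k**2 + 11*k + 11). ✓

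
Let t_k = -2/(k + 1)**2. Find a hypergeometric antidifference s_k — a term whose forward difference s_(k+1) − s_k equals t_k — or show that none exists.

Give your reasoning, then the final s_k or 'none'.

none — t_k is not Gosper-summable

The ratio is (k + 1)**2/(k + 2)**2.
A = k**2 + 2*k + 1, B = k**2 + 4*k + 4, C = 1.
Set up (k**2 + 2*k + 1)·f(k+1) − (k**2 + 2*k + 1)·f(k) − (1) = 0.
deg f ≤ 0 (via 2,2,0).
Generic f = c0 gives residual -1; -1 = 0 cannot hold, so t_k is not Gosper-summable.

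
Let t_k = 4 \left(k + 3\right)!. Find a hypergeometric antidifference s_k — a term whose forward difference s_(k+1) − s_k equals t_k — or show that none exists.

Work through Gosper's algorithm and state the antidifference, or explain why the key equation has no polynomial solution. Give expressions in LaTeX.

Compute t_(k+1)/t_k: get k + 4.
Factor: A=k + 4; B=1; C=1.
Solve (k + 4)·f(k+1) − (1)·f(k) = 1.
deg f ≤ -1 (via 1,0,0).
Bound -1 < 0, so the key equation has no polynomial solution.

no hypergeometric antidifference exists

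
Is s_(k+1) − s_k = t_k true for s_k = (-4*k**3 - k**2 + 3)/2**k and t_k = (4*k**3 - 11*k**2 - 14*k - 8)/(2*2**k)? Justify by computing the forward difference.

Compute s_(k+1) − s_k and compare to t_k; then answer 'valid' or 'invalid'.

s_(k+1) = (-4*(k + 1)**3 - (k + 1)**2 + 3)/(2*2**k)
s_(k+1) − s_k = (4*k**3 - 11*k**2 - 14*k - 8)/(2*2**k)
(s_(k+1) − s_k) − t_k = 0

valid (s_(k+1) − s_k reduces to t_k)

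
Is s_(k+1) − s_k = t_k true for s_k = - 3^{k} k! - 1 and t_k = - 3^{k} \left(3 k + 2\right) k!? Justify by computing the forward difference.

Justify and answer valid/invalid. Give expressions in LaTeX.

Valid: the claim telescopes to t_k.

s_(k+1) = -3**(k + 1)*factorial(k + 1) - 1
s_(k+1) − s_k = -3**k*(3*k + 2)*factorial(k)
(s_(k+1) − s_k) − t_k = 0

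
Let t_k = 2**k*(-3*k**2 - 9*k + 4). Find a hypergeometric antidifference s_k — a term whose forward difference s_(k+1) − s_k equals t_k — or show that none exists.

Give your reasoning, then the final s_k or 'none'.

s_k = 2**k*(-3*k**2 + 3*k + 4)

r(k) = 2*(3*k**2 + 15*k + 8)/(3*k**2 + 9*k - 4) after simplifying.
Factor: A=2; B=1; C=k**2 + 3*k - 4/3.
Key eq: (2)·f(k+1) = (1)·f(k) + (k**2 + 3*k - 4/3).
deg f ≤ 2 (via 0,0,2).
A polynomial solution: f(k) = (3*k**2 - 3*k - 4)/3.
Certificate R = B(k−1)f/C = (3*k**2 - 3*k - 4)/(3*k**2 + 9*k - 4) gives s_k = 2**k*(-3*k**2 + 3*k + 4).
Verify: 2**k*(-3*k**2 - 9*k + 4) matches t_k.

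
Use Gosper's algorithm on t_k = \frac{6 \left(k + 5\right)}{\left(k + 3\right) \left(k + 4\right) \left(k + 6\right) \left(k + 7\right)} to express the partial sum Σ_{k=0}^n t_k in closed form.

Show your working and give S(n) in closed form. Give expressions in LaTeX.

S(n) = \frac{n^{2} + 11 n + 10}{6 \left(n^{2} + 11 n + 28\right)}

t_(k+1)/t_k = (k + 3)*(k + 6)**2/((k + 5)**2*(k + 8)).
Factor: A=k + 3; B=k + 8; C=k**2 + 10*k + 25.
Need (k + 3)·f(k+1) − (k + 7)·f(k) = k**2 + 10*k + 25.
Bound: deg f ≤ 4.
A polynomial solution: f(k) = k*(k + 4)*(k + 5)*(k + 9)/36.
Then R = B(k−1)f/C = k*(k + 4)*(k + 7)*(k + 9)/(36*(k + 5)), so s_k = R(k)·t_k = k*(k + 9)/(6*(k**2 + 9*k + 18)).
Verify: 6*(k + 5)/(k**4 + 20*k**3 + 145*k**2 + 450*k + 504) matches t_k.
Evaluate: s_(n+1) = (n**2 + 11*n + 10)/(6*(n**2 + 11*n + 28)); subtract s_(0) = 0 ⇒ S(n) = (n**2 + 11*n + 10)/(6*(n**2 + 11*n + 28)).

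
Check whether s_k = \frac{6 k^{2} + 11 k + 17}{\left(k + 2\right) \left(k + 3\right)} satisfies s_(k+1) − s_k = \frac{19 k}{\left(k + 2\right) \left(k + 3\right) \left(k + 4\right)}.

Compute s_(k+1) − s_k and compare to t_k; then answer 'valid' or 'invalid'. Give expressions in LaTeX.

s_(k+1) = (11*k + 6*(k + 1)**2 + 28)/((k + 3)*(k + 4))
s_(k+1) − s_k = 19*k/(k**3 + 9*k**2 + 26*k + 24)
(s_(k+1) − s_k) − t_k = 0

valid; difference matches t_k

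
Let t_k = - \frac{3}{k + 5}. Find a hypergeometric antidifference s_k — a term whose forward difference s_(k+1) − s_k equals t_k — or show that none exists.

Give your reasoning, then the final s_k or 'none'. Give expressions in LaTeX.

r(k) = (k + 5)/(k + 6) after simplifying.
A = k + 5, B = k + 6, C = 1.
f must satisfy (k + 5)·f(k+1) − (k + 5)·f(k) = 1.
deg f ≤ 0 (via 1,1,0).
Write f(k) = c0. Then LHS − RHS = -1, requiring -1 = 0: contradictory. No certificate.

not Gosper-summable; s_k does not exist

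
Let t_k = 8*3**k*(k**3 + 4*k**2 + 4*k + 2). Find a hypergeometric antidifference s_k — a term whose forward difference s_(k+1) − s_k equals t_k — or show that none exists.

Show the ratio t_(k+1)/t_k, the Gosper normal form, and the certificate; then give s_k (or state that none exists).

s_k = 3**k*(4*k**3 - 2*k**2 + 4*k - 1)

r(k) = 3*(k**3 + 7*k**2 + 15*k + 11)/(k**3 + 4*k**2 + 4*k + 2) after simplifying.
So A=3 and B=1, with C=k**3 + 4*k**2 + 4*k + 2.
Need (3)·f(k+1) − (1)·f(k) = k**3 + 4*k**2 + 4*k + 2.
Degrees (0,0,3) ⇒ d ≤ 3.
A polynomial solution: f(k) = (4*k**3 - 2*k**2 + 4*k - 1)/8.
Then R = B(k−1)f/C = (4*k**3 - 2*k**2 + 4*k - 1)/(8*(k**3 + 4*k**2 + 4*k + 2)), so s_k = R(k)·t_k = 3**k*(4*k**3 - 2*k**2 + 4*k - 1).
Verify: 8*3**k*(k**3 + 4*k**2 + 4*k + 2) matches t_k.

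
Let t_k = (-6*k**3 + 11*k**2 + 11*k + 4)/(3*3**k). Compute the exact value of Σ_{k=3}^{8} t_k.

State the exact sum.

t_(k+1)/t_k = (6*k**3 + 7*k**2 - 15*k - 20)/(3*(6*k**3 - 11*k**2 - 11*k - 4)).
Take A(k)=1/3, B(k)=1, C(k)=k**3 - 11*k**2/6 - 11*k/6 - 2/3.
Solve (1/3)·f(k+1) − (1)·f(k) = k**3 - 11*k**2/6 - 11*k/6 - 2/3.
d = 3 from the (0,0,3) case.
Coefficient equations give f(k) = -(3*k**3 - k**2 - 2*k - 2)/2.
Then R = B(k−1)f/C = -3*(3*k**3 - k**2 - 2*k - 2)/(6*k**3 - 11*k**2 - 11*k - 4), so s_k = R(k)·t_k = (3*k**3 - k**2 - 2*k - 2)/3**k.
Check: Δs_k = (-6*k**3 + 11*k**2 + 11*k + 4)/(3*3**k). ✓
Σ_(k=3)^(8) t_k = s_(9) − s_(3) = 2086/19683 − (64/27) = -44570/19683.

Σ = -44570/19683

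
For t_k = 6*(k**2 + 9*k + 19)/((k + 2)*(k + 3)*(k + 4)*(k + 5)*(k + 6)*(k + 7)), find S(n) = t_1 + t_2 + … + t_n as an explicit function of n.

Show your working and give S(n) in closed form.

The ratio is (k + 2)*(9*k + (k + 1)**2 + 28)/((k + 8)*(k**2 + 9*k + 19)).
Normal form (A,B,C) = (k + 2, k + 8, k**2 + 9*k + 19).
Set up (k + 2)·f(k+1) − (k + 7)·f(k) − (k**2 + 9*k + 19) = 0.
Degrees (1,1,2) ⇒ d ≤ 5.
Solving with deg f ≤ 5: f(k) = k*(k + 3)*(k + 5)*(k**2 + 12*k + 44)/144.
Get s_k = R·t_k = k*(k**2 + 12*k + 44)/(24*(k**3 + 12*k**2 + 44*k + 48)) with R(k) = B(k−1)f(k)/C(k) = k*(k + 3)*(k + 5)*(k + 7)*(k**2 + 12*k + 44)/(144*(k**2 + 9*k + 19)).
Verify: 6*(k**2 + 9*k + 19)/(k**6 + 27*k**5 + 295*k**4 + 1665*k**3 + 5104*k**2 + 8028*k + 5040) matches t_k.
s_(n+1) = (n**3 + 15*n**2 + 71*n + 57)/(24*(n**3 + 15*n**2 + 71*n + 105)) and s_(1) = 19/840, so S(n) = 2*n*(n**2 + 15*n + 71)/(105*(n**3 + 15*n**2 + 71*n + 105)).

S(n) = 2*n*(n**2 + 15*n + 71)/(105*(n**3 + 15*n**2 + 71*n + 105))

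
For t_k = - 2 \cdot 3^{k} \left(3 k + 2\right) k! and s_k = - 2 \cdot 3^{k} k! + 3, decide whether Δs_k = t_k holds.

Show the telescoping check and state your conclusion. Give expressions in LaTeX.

s_(k+1) = -6*3**k*k*factorial(k) - 6*3**k*factorial(k) + 3
s_(k+1) − s_k = -2*3**k*(3*k + 2)*factorial(k)
(s_(k+1) − s_k) − t_k = 0

valid; difference matches t_k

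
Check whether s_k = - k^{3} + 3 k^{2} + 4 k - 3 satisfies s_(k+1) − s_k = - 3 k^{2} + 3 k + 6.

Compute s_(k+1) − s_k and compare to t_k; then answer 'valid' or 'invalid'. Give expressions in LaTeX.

s_(k+1) = -k**3 + 7*k + 3
s_(k+1) − s_k = -3*k**2 + 3*k + 6
(s_(k+1) − s_k) − t_k = 0

Valid — Δs_k = t_k.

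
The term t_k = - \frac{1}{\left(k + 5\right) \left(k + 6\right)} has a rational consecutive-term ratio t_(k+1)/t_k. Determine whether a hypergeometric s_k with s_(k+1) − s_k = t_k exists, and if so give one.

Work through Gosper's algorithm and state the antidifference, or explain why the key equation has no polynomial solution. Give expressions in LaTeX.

s_k = - \frac{k}{5 k + 25}

Compute t_(k+1)/t_k: get (k + 5)/(k + 7).
So A=k + 5 and B=k + 7, with C=1.
Set up (k + 5)·f(k+1) − (k + 6)·f(k) − (1) = 0.
Degrees (1,1,0) ⇒ d ≤ 1.
Solving with deg f ≤ 1: f(k) = k/5.
So s_k = (B(k−1)f/C)·t_k = (k*(k + 6)/5)·t_k = -k/(5*k + 25).
Check: Δs_k = -1/(k**2 + 11*k + 30). ✓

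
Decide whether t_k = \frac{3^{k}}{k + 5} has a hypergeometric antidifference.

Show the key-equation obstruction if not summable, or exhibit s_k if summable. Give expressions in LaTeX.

No — key equation has no polynomial f.

The ratio is 3*(k + 5)/(k + 6).
Take A(k)=3*k + 15, B(k)=k + 6, C(k)=1.
f must satisfy (3*k + 15)·f(k+1) − (k + 5)·f(k) = 1.
Degrees (1,1,0) ⇒ d ≤ -1.
Bound -1 < 0, so the key equation has no polynomial solution.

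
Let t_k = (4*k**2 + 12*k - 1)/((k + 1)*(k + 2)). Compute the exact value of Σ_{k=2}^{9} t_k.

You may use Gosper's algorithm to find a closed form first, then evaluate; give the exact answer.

Σ = 328/11

Ratio r(k) = (k + 1)*(12*k + 4*(k + 1)**2 + 11)/((k + 3)*(4*k**2 + 12*k - 1)).
Take A(k)=k + 1, B(k)=k + 3, C(k)=k**2 + 3*k - 1/4.
Need (k + 1)·f(k+1) − (k + 2)·f(k) = k**2 + 3*k - 1/4.
From deg A=1, deg B=1, deg C=2: d=2.
Solve for f: f(k) = k*(4*k - 5)/4 (degree 2 ≤ 2).
Certificate R = B(k−1)f/C = k*(k + 2)*(4*k - 5)/(4*k**2 + 12*k - 1) gives s_k = k*(4*k - 5)/(k + 1).
Check: Δs_k = (4*k**2 + 12*k - 1)/(k**2 + 3*k + 2). ✓
Σ_(k=2)^(9) t_k = s_(10) − s_(2) = 350/11 − (2) = 328/11.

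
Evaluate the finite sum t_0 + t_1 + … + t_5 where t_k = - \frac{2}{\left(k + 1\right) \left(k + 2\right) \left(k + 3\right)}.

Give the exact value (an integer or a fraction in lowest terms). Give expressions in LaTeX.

Σ = -27/56

t_(k+1)/t_k = (k + 1)/(k + 4).
So A=k + 1 and B=k + 4, with C=1.
f must satisfy (k + 1)·f(k+1) − (k + 3)·f(k) = 1.
Bound: deg f ≤ 2.
Match coefficients ⇒ f(k) = k*(k + 3)/4.
Certificate R = B(k−1)f/C = k*(k + 3)**2/4 gives s_k = k*(-k - 3)/(2*(k + 1)*(k + 2)).
Verify: -2/(k**3 + 6*k**2 + 11*k + 6) matches t_k.
Σ_(k=0)^(5) t_k = s_(6) − s_(0) = -27/56 − (0) = -27/56.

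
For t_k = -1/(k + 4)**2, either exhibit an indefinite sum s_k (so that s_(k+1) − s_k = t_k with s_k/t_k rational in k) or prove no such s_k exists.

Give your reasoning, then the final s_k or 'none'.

none — t_k is not Gosper-summable

The ratio is (k + 4)**2/(k + 5)**2.
A = k**2 + 8*k + 16, B = k**2 + 10*k + 25, C = 1.
Key eq: (k**2 + 8*k + 16)·f(k+1) = (k**2 + 8*k + 16)·f(k) + (1).
deg f ≤ 0 (via 2,2,0).
f = c0 ⇒ A·f(k+1) − B(k−1)·f(k) − C = -1. The system {-1 = 0} is inconsistent; no antidifference.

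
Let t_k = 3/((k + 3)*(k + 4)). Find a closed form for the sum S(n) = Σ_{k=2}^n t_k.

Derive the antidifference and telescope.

The ratio is (k + 3)/(k + 5).
Factor: A=k + 3; B=k + 5; C=1.
f must satisfy (k + 3)·f(k+1) − (k + 4)·f(k) = 1.
Degrees (1,1,0) ⇒ d ≤ 1.
Match coefficients ⇒ f(k) = k/3.
R(k) = B(k−1)·f(k)/C(k) = k*(k + 4)/3; s_k = R·t_k = k/(k + 3).
Δs = 3/(k**2 + 7*k + 12), as required.
Σ_(k=2)^n t_k = s_(n+1) − s_(2) = ((n + 1)/(n + 4)) − (2/5), i.e. 3*(n - 1)/(5*(n + 4)).

S(n) = 3*(n - 1)/(5*(n + 4))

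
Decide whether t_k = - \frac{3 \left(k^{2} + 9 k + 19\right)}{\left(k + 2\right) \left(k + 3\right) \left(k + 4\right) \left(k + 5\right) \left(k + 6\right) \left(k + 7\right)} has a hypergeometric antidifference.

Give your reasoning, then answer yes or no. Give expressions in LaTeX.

Yes. s_k = \frac{k \left(- k^{2} - 12 k - 44\right)}{48 \left(k^{3} + 12 k^{2} + 44 k + 48\right)}.

The ratio is (k + 2)*(9*k + (k + 1)**2 + 28)/((k + 8)*(k**2 + 9*k + 19)).
Take A(k)=k + 2, B(k)=k + 8, C(k)=k**2 + 9*k + 19.
Solve (k + 2)·f(k+1) − (k + 7)·f(k) = k**2 + 9*k + 19.
Degrees (1,1,2) ⇒ d ≤ 5.
Solving with deg f ≤ 5: f(k) = k*(k + 3)*(k + 5)*(k**2 + 12*k + 44)/144.
R(k) = B(k−1)·f(k)/C(k) = k*(k + 3)*(k + 5)*(k + 7)*(k**2 + 12*k + 44)/(144*(k**2 + 9*k + 19)); s_k = R·t_k = k*(-k**2 - 12*k - 44)/(48*(k**3 + 12*k**2 + 44*k + 48)).
Verify: 3*(-k**2 - 9*k - 19)/(k**6 + 27*k**5 + 295*k**4 + 1665*k**3 + 5104*k**2 + 8028*k + 5040) matches t_k.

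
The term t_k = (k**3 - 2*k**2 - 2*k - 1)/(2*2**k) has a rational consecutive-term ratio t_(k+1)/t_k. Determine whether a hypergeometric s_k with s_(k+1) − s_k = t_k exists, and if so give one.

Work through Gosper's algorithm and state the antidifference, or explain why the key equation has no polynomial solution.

s_k = (-k**3 - k**2 - 3*k - 4)/2**k

t_(k+1)/t_k = (k**3 + k**2 - 3*k - 4)/(2*(k**3 - 2*k**2 - 2*k - 1)).
Gosper form: A/B · C(k+1)/C(k) with A=1/2, B=1, C=k**3 - 2*k**2 - 2*k - 1.
Need (1/2)·f(k+1) − (1)·f(k) = k**3 - 2*k**2 - 2*k - 1.
Degrees (0,0,3) ⇒ d ≤ 3.
Match coefficients ⇒ f(k) = -2*(k**3 + k**2 + 3*k + 4).
Get s_k = R·t_k = (-k**3 - k**2 - 3*k - 4)/2**k with R(k) = B(k−1)f(k)/C(k) = -2*(k**3 + k**2 + 3*k + 4)/(k**3 - 2*k**2 - 2*k - 1).
Verify: (k**3 - 2*k**2 - 2*k - 1)/(2*2**k) matches t_k.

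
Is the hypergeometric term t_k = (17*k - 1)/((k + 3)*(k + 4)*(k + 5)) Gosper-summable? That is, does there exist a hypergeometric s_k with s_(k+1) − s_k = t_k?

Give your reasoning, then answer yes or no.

Step 1: r(k) = (k + 3)*(17*k + 16)/((k + 6)*(17*k - 1)).
Gosper form: A/B · C(k+1)/C(k) with A=k + 3, B=k + 6, C=k - 1/17.
f must satisfy (k + 3)·f(k+1) − (k + 5)·f(k) = k - 1/17.
From deg A=1, deg B=1, deg C=1: d=2.
Solving with deg f ≤ 2: f(k) = k*(25*k - 29)/204.
R(k) = B(k−1)·f(k)/C(k) = k*(k + 5)*(25*k - 29)/(12*(17*k - 1)); s_k = R·t_k = k*(25*k - 29)/(12*(k + 3)*(k + 4)).
Verify: (17*k - 1)/(k**3 + 12*k**2 + 47*k + 60) matches t_k.

Yes. s_k = k*(25*k - 29)/(12*(k + 3)*(k + 4)).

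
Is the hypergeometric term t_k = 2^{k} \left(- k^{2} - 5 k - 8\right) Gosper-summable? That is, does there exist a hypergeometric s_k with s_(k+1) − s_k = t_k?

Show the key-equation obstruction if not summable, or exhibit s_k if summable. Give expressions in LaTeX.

Yes. s_k = 2^{k} \left(- k^{2} - k - 4\right).

Step 1: r(k) = 2*(k**2 + 7*k + 14)/(k**2 + 5*k + 8).
Take A(k)=2, B(k)=1, C(k)=k**2 + 5*k + 8.
Set up (2)·f(k+1) − (1)·f(k) − (k**2 + 5*k + 8) = 0.
Degrees (0,0,2) ⇒ d ≤ 2.
Solve for f: f(k) = k**2 + k + 4 (degree 2 ≤ 2).
So s_k = (B(k−1)f/C)·t_k = ((k**2 + k + 4)/(k**2 + 5*k + 8))·t_k = 2**k*(-k**2 - k - 4).
Check: Δs_k = 2**k*(-k**2 - 5*k - 8). ✓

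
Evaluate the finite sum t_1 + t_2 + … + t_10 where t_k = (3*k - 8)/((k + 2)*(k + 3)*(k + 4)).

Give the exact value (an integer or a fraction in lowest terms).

Σ = -5/546

t_(k+1)/t_k = (k + 2)*(3*k - 5)/((k + 5)*(3*k - 8)).
Normal form (A,B,C) = (k + 2, k + 5, k - 8/3).
f must satisfy (k + 2)·f(k+1) − (k + 4)·f(k) = k - 8/3.
Degrees (1,1,1) ⇒ d ≤ 2.
Solving with deg f ≤ 2: f(k) = -k*(k + 23)/18.
So s_k = (B(k−1)f/C)·t_k = (-k*(k + 4)*(k + 23)/(6*(3*k - 8)))·t_k = k*(-k - 23)/(6*(k + 2)*(k + 3)).
Δs = (3*k - 8)/(k**3 + 9*k**2 + 26*k + 24), as required.
Telescoping: Σ = s_(11) − s_(1) = -187/546 − (-1/3) = -5/546.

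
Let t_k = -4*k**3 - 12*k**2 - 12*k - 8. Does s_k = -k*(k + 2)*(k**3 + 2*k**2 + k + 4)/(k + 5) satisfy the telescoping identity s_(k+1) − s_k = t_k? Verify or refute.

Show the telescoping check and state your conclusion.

s_(k+1) = -(k + 1)*(k + 3)*(k + (k + 1)**3 + 2*(k + 1)**2 + 5)/(k + 6)
s_(k+1) − s_k = (-4*k**5 - 47*k**4 - 174*k**3 - 287*k**2 - 256*k - 120)/(k**2 + 11*k + 30)
(s_(k+1) − s_k) − t_k = 3*(3*k**4 + 30*k**3 + 71*k**2 + 64*k + 40)/(k**2 + 11*k + 30)

Invalid: residual 3*(3*k**4 + 30*k**3 + 71*k**2 + 64*k + 40)/(k**2 + 11*k + 30) ≠ 0.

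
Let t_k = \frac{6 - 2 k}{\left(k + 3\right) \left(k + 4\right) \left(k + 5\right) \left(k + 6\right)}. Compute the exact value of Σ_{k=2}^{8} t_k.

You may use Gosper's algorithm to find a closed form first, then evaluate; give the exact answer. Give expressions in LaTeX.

r(k) = (k - 2)*(k + 3)/((k - 3)*(k + 7)) after simplifying.
Take A(k)=k + 3, B(k)=k + 7, C(k)=k - 3.
f must satisfy (k + 3)·f(k+1) − (k + 6)·f(k) = k - 3.
From deg A=1, deg B=1, deg C=1: d=3.
Solving with deg f ≤ 3: f(k) = -k*(k**2 + 12*k + 107)/120.
R(k) = B(k−1)·f(k)/C(k) = -k*(k + 6)*(k**2 + 12*k + 107)/(120*(k - 3)); s_k = R·t_k = k*(k**2 + 12*k + 107)/(60*(k + 3)*(k + 4)*(k + 5)).
Verify: 2*(3 - k)/(k**4 + 18*k**3 + 119*k**2 + 342*k + 360) matches t_k.
Evaluate s at k=9 and k=2: 37/1820 and 3/140; difference -1/910.

Σ = -1/910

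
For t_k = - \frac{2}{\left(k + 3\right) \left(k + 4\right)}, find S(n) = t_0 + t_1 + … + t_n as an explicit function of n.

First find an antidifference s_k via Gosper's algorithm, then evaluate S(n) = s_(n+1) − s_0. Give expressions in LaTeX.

Ratio r(k) = (k + 3)/(k + 5).
So A=k + 3 and B=k + 5, with C=1.
Set up (k + 3)·f(k+1) − (k + 4)·f(k) − (1) = 0.
deg f ≤ 1 (via 1,1,0).
Solve for f: f(k) = k/3 (degree 1 ≤ 1).
Then R = B(k−1)f/C = k*(k + 4)/3, so s_k = R(k)·t_k = -2*k/(3*k + 9).
Δs = -2/(k**2 + 7*k + 12), as required.
Evaluate: s_(n+1) = 2*(-n - 1)/(3*(n + 4)); subtract s_(0) = 0 ⇒ S(n) = 2*(-n - 1)/(3*(n + 4)).

S(n) = \frac{2 \left(- n - 1\right)}{3 \left(n + 4\right)}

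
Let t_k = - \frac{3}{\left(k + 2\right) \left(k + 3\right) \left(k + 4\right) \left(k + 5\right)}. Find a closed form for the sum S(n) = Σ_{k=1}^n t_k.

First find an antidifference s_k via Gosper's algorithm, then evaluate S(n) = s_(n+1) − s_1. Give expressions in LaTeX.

Compute t_(k+1)/t_k: get (k + 2)/(k + 6).
So A=k + 2 and B=k + 6, with C=1.
Key eq: (k + 2)·f(k+1) = (k + 5)·f(k) + (1).
Degrees (1,1,0) ⇒ d ≤ 3.
Match coefficients ⇒ f(k) = k*(k**2 + 9*k + 26)/72.
Get s_k = R·t_k = k*(-k**2 - 9*k - 26)/(24*(k + 2)*(k + 3)*(k + 4)) with R(k) = B(k−1)f(k)/C(k) = k*(k + 5)*(k**2 + 9*k + 26)/72.
Check: Δs_k = -3/(k**4 + 14*k**3 + 71*k**2 + 154*k + 120). ✓
Telescope: S(n) = s_(n+1) − s_(1) = (-n**3 - 12*n**2 - 47*n - 36)/(24*(n**3 + 12*n**2 + 47*n + 60)) − (-1/40) = n*(-n**2 - 12*n - 47)/(60*(n**3 + 12*n**2 + 47*n + 60)).

S(n) = \frac{n \left(- n^{2} - 12 n - 47\right)}{60 \left(n^{3} + 12 n^{2} + 47 n + 60\right)}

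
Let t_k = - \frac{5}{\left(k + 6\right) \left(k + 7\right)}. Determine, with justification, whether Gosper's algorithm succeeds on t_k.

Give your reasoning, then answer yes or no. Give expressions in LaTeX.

Yes. s_k = - \frac{5 k}{6 k + 36}.

The ratio is (k + 6)/(k + 8).
Normal form (A,B,C) = (k + 6, k + 8, 1).
Solve (k + 6)·f(k+1) − (k + 7)·f(k) = 1.
Degrees (1,1,0) ⇒ d ≤ 1.
A polynomial solution: f(k) = k/6.
Certificate R = B(k−1)f/C = k*(k + 7)/6 gives s_k = -5*k/(6*k + 36).
s_(k+1) − s_k = -5/(k**2 + 13*k + 42) = t_k.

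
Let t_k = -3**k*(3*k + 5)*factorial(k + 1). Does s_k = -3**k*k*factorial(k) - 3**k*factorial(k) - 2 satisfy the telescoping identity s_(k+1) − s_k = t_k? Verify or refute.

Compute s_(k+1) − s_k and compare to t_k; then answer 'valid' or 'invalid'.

s_(k+1) = -3*3**k*k**2*factorial(k) - 9*3**k*k*factorial(k) - 6*3**k*factorial(k) - 2
s_(k+1) − s_k = -3**k*(3*k + 5)*factorial(k + 1)
(s_(k+1) − s_k) − t_k = 0

Valid: the claim telescopes to t_k.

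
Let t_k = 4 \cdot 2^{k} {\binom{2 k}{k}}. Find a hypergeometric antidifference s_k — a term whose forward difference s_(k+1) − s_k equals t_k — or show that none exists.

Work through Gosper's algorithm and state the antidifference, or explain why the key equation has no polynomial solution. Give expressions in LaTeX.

t_(k+1)/t_k = 4*(2*k + 1)/(k + 1).
So A=8*k + 4 and B=k + 1, with C=1.
f must satisfy (8*k + 4)·f(k+1) − (k)·f(k) = 1.
d = -1 from the (1,1,0) case.
Negative degree bound (-1): no f exists, t_k not Gosper-summable.

not Gosper-summable; s_k does not exist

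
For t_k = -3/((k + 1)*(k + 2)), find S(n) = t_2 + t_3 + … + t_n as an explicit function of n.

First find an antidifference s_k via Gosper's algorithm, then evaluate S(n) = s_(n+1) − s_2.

r(k) = (k + 1)/(k + 3) after simplifying.
Factor: A=k + 1; B=k + 3; C=1.
Key eq: (k + 1)·f(k+1) = (k + 2)·f(k) + (1).
Bound: deg f ≤ 1.
Solving with deg f ≤ 1: f(k) = k.
Then R = B(k−1)f/C = k*(k + 2), so s_k = R(k)·t_k = -3*k/(k + 1).
s_(k+1) − s_k = -3/(k**2 + 3*k + 2) = t_k.
s_(n+1) = 3*(-n - 1)/(n + 2) and s_(2) = -2, so S(n) = (1 - n)/(n + 2).

S(n) = (1 - n)/(n + 2)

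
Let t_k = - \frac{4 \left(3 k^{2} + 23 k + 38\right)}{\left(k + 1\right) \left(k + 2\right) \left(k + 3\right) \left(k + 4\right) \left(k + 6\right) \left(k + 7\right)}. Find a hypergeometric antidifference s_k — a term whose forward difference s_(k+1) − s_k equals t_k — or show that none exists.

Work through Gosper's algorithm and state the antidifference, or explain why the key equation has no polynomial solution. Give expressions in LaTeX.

Ratio r(k) = (k + 1)*(k + 6)*(23*k + 3*(k + 1)**2 + 61)/((k + 5)*(k + 8)*(3*k**2 + 23*k + 38)).
Take A(k)=k + 1, B(k)=k + 8, C(k)=k**3 + 38*k**2/3 + 51*k + 190/3.
Set up (k + 1)·f(k+1) − (k + 7)·f(k) − (k**3 + 38*k**2/3 + 51*k + 190/3) = 0.
Degrees (1,1,3) ⇒ d ≤ 6.
Solving with deg f ≤ 6: f(k) = k*(k + 2)*(k + 4)*(k + 5)*(k**2 + 10*k + 27)/54.
Then R = B(k−1)f/C = k*(k + 2)*(k + 4)*(k + 7)*(k**2 + 10*k + 27)/(18*(3*k**2 + 23*k + 38)), so s_k = R(k)·t_k = 2*k*(-k**2 - 10*k - 27)/(9*(k**3 + 10*k**2 + 27*k + 18)).
s_(k+1) − s_k = 4*(-3*k**2 - 23*k - 38)/(k**6 + 23*k**5 + 207*k**4 + 925*k**3 + 2144*k**2 + 2412*k + 1008) = t_k.

s_k = \frac{2 k \left(- k^{2} - 10 k - 27\right)}{9 \left(k^{3} + 10 k^{2} + 27 k + 18\right)}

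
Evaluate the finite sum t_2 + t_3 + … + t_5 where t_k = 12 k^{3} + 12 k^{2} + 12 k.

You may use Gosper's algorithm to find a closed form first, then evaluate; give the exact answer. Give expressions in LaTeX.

Σ = 3504

Compute t_(k+1)/t_k: get (k + (k + 1)**3 + (k + 1)**2 + 1)/(k*(k**2 + k + 1)).
So A=1 and B=1, with C=k**3 + k**2 + k.
Set up (1)·f(k+1) − (1)·f(k) − (k**3 + k**2 + k) = 0.
Bound: deg f ≤ 4.
Solve for f: f(k) = k*(k - 1)*(3*k**2 + k + 4)/12 (degree 4 ≤ 4).
Then R = B(k−1)f/C = (k - 1)*(3*k**2 + k + 4)/(12*(k**2 + k + 1)), so s_k = R(k)·t_k = k*(3*k**3 - 2*k**2 + 3*k - 4).
Δs = 12*k*(k**2 + k + 1), as required.
Sum = s_(6) − s_(2); s_(6) = 3540, s_(2) = 36 ⇒ 3504.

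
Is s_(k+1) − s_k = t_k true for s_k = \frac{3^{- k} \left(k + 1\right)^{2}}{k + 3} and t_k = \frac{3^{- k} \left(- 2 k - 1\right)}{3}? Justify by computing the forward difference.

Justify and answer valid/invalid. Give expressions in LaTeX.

Invalid: residual \frac{4 \cdot 3^{- k} \left(k^{2} + 5 k + 3\right)}{3 \left(k^{2} + 7 k + 12\right)} ≠ 0.

s_(k+1) = (k + 2)**2/(3*3**k*(k + 4))
s_(k+1) − s_k = k*(-2*k**2 - 11*k - 11)/(3*3**k*(k**2 + 7*k + 12))
(s_(k+1) − s_k) − t_k = 4*(k**2 + 5*k + 3)/(3*3**k*(k**2 + 7*k + 12))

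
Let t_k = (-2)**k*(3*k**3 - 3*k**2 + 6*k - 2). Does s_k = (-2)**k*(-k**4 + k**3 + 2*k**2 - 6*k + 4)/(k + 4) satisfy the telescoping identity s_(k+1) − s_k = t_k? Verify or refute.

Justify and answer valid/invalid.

Invalid: residual (-2)**(k + 1)*(3*k**4 + 10*k**3 - 9*k**2 + 26*k - 10)/(k**2 + 9*k + 20) ≠ 0.

s_(k+1) = 2*(-2)**k*k*(k**3 + 3*k**2 + k + 3)/(k + 5)
s_(k+1) − s_k = (-2)**k*(3*k**5 + 18*k**4 + 19*k**3 + 10*k**2 + 50*k - 20)/(k**2 + 9*k + 20)
(s_(k+1) − s_k) − t_k = (-2)**(k + 1)*(3*k**4 + 10*k**3 - 9*k**2 + 26*k - 10)/(k**2 + 9*k + 20)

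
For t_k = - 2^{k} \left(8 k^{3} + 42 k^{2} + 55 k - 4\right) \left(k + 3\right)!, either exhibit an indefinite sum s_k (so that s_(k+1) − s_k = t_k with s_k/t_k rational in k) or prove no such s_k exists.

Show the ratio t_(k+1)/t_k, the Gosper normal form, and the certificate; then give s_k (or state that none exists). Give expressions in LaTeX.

Step 1: r(k) = 2*(8*k**4 + 98*k**3 + 427*k**2 + 753*k + 404)/(8*k**3 + 42*k**2 + 55*k - 4).
So A=2*k + 8 and B=1, with C=k**3 + 21*k**2/4 + 55*k/8 - 1/2.
Set up (2*k + 8)·f(k+1) − (1)·f(k) − (k**3 + 21*k**2/4 + 55*k/8 - 1/2) = 0.
deg f ≤ 2 (via 1,0,3).
Coefficient equations give f(k) = (4*k**2 - k - 4)/8.
Get s_k = R·t_k = 2**k*(-4*k**2 + k + 4)*factorial(k + 3) with R(k) = B(k−1)f(k)/C(k) = (4*k**2 - k - 4)/(8*k**3 + 42*k**2 + 55*k - 4).
Verify: -2**k*(8*k**3 + 42*k**2 + 55*k - 4)*factorial(k + 3) matches t_k.

s_k = 2^{k} \left(- 4 k^{2} + k + 4\right) \left(k + 3\right)!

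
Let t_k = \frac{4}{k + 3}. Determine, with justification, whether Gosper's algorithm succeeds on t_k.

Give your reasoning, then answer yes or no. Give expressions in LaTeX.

No — t_k has no hypergeometric antidifference.

Compute t_(k+1)/t_k: get (k + 3)/(k + 4).
Normal form (A,B,C) = (k + 3, k + 4, 1).
Set up (k + 3)·f(k+1) − (k + 3)·f(k) − (1) = 0.
deg f ≤ 0 (via 1,1,0).
Put f(k) = c0: A·f(k+1) − B(k−1)·f(k) − C = -1; need -1 = 0 — inconsistent ⇒ no f, not summable.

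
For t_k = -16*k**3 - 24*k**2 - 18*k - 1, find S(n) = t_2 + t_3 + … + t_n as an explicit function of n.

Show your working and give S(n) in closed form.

S(n) = -4*n**4 - 16*n**3 - 25*n**2 - 14*n + 59

Step 1: r(k) = (16*k**3 + 72*k**2 + 114*k + 59)/(16*k**3 + 24*k**2 + 18*k + 1).
So A=1 and B=1, with C=k**3 + 3*k**2/2 + 9*k/8 + 1/16.
Set up (1)·f(k+1) − (1)·f(k) − (k**3 + 3*k**2/2 + 9*k/8 + 1/16) = 0.
Bound: deg f ≤ 4.
Coefficient equations give f(k) = k*(4*k**3 + k - 4)/16.
Then R = B(k−1)f/C = k*(4*k**3 + k - 4)/(16*k**3 + 24*k**2 + 18*k + 1), so s_k = R(k)·t_k = k*(-4*k**3 - k + 4).
Δs = -16*k**3 - 24*k**2 - 18*k - 1, as required.
Σ_(k=2)^n t_k = s_(n+1) − s_(2) = (-4*n**4 - 16*n**3 - 25*n**2 - 14*n - 1) − (-60), i.e. -4*n**4 - 16*n**3 - 25*n**2 - 14*n + 59.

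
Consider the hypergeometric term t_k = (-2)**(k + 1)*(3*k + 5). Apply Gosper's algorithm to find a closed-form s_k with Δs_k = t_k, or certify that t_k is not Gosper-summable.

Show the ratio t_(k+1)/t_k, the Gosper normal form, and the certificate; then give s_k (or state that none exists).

s_k = 2*(-2)**k*(k + 1)

t_(k+1)/t_k = 2*(-3*k - 8)/(3*k + 5).
A = -2, B = 1, C = k + 5/3.
Set up (-2)·f(k+1) − (1)·f(k) − (k + 5/3) = 0.
From deg A=0, deg B=0, deg C=1: d=1.
Solve for f: f(k) = -(k + 1)/3 (degree 1 ≤ 1).
Certificate R = B(k−1)f/C = -(k + 1)/(3*k + 5) gives s_k = 2*(-2)**k*(k + 1).
s_(k+1) − s_k = (-2)**(k + 1)*(3*k + 5) = t_k.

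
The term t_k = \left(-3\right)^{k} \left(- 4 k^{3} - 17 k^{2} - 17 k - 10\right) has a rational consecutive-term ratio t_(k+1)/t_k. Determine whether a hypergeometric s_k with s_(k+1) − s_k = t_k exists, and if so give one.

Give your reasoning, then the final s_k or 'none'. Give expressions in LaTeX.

t_(k+1)/t_k = 3*(-4*k**3 - 29*k**2 - 63*k - 48)/(4*k**3 + 17*k**2 + 17*k + 10).
So A=-3 and B=1, with C=k**3 + 17*k**2/4 + 17*k/4 + 5/2.
Set up (-3)·f(k+1) − (1)·f(k) − (k**3 + 17*k**2/4 + 17*k/4 + 5/2) = 0.
From deg A=0, deg B=0, deg C=3: d=3.
Match coefficients ⇒ f(k) = -(k**3 + 2*k**2 - k + 1)/4.
Certificate R = B(k−1)f/C = -(k**3 + 2*k**2 - k + 1)/(4*k**3 + 17*k**2 + 17*k + 10) gives s_k = (-3)**k*(k**3 + 2*k**2 - k + 1).
Check: Δs_k = (-3)**k*(-4*k**3 - 17*k**2 - 17*k - 10). ✓

s_k = \left(-3\right)^{k} \left(k^{3} + 2 k^{2} - k + 1\right)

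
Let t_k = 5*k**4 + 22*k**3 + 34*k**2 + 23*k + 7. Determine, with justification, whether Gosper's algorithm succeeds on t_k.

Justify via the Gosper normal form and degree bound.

Yes. s_k = k**5 + 3*k**4 + 2*k**3 + k.

r(k) = (5*k**4 + 42*k**3 + 130*k**2 + 177*k + 91)/(5*k**4 + 22*k**3 + 34*k**2 + 23*k + 7) after simplifying.
A = 1, B = 1, C = k**4 + 22*k**3/5 + 34*k**2/5 + 23*k/5 + 7/5.
Need (1)·f(k+1) − (1)·f(k) = k**4 + 22*k**3/5 + 34*k**2/5 + 23*k/5 + 7/5.
Degrees (0,0,4) ⇒ d ≤ 5.
Solve for f: f(k) = k*(k**4 + 3*k**3 + 2*k**2 + 1)/5 (degree 5 ≤ 5).
R(k) = B(k−1)·f(k)/C(k) = k*(k**4 + 3*k**3 + 2*k**2 + 1)/(5*k**4 + 22*k**3 + 34*k**2 + 23*k + 7); s_k = R·t_k = k**5 + 3*k**4 + 2*k**3 + k.
Check: Δs_k = 5*k**4 + 22*k**3 + 34*k**2 + 23*k + 7. ✓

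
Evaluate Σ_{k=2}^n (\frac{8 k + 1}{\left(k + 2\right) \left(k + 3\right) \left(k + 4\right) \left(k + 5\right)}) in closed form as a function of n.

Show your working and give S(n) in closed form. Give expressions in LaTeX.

S(n) = \frac{11 n^{3} + 132 n^{2} + 37 n - 180}{120 \left(n^{3} + 12 n^{2} + 47 n + 60\right)}

Compute t_(k+1)/t_k: get (k + 2)*(8*k + 9)/((k + 6)*(8*k + 1)).
So A=k + 2 and B=k + 6, with C=k + 1/8.
f must satisfy (k + 2)·f(k+1) − (k + 5)·f(k) = k + 1/8.
From deg A=1, deg B=1, deg C=1: d=3.
Solving with deg f ≤ 3: f(k) = k*(k**2 + 9*k - 6)/64.
So s_k = (B(k−1)f/C)·t_k = (k*(k + 5)*(k**2 + 9*k - 6)/(8*(8*k + 1)))·t_k = k*(k**2 + 9*k - 6)/(8*(k + 2)*(k + 3)*(k + 4)).
Δs = (8*k + 1)/(k**4 + 14*k**3 + 71*k**2 + 154*k + 120), as required.
Telescope: S(n) = s_(n+1) − s_(2) = (n**3 + 12*n**2 + 15*n + 4)/(8*(n**3 + 12*n**2 + 47*n + 60)) − (1/30) = (11*n**3 + 132*n**2 + 37*n - 180)/(120*(n**3 + 12*n**2 + 47*n + 60)).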